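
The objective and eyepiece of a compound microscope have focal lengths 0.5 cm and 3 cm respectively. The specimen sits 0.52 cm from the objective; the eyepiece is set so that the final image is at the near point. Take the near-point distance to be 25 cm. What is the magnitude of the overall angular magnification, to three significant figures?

233

Objective: 1/d_i = 1/f_obj - 1/d_o = 1/0.5 - 1/0.52 = 0.07692 cm^-1, so d_i = 13.000 cm.
m_obj = -d_i/d_o = -13.000/0.52 = -25.000.
Eyepiece angular magnification (image at near point): M_eye = 1 + D/f_e = 1 + 25/3 = 9.333.
Overall M = m_obj x M_eye = (-25.000)(9.333) = -233.33.
|M| = 233.33.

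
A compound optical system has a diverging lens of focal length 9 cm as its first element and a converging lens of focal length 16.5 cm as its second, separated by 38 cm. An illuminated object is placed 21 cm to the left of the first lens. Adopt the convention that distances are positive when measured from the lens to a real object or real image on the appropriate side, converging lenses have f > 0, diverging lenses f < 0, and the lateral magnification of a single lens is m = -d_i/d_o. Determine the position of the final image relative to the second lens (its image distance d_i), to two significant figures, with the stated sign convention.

26 cm

Applying the thin-lens equation to the first lens, 1/(-9) = 1/21 + 1/d_i1, which gives d_i1 = -6.300 cm.
With d_i1 < 0 the first image is virtual and lies on the object side; the object distance for lens 2 is d_o2 = 38 - (-6.300) = 44.300 cm.
Applying the thin-lens equation again with f_2 = 16.5 cm and d_o2 = 44.300 cm gives d_i2 = 26.293 cm.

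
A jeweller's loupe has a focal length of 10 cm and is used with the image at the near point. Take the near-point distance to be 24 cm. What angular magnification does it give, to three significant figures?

M = 1 + D/f = 1 + 24/10 = 3.400.

3.40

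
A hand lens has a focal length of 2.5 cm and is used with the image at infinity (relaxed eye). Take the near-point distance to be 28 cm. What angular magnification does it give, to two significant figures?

M = D/f = 28/2.5 = 11.200.

11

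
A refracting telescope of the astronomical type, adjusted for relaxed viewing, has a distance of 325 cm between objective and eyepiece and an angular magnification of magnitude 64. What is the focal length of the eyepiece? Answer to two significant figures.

5.0 cm

In normal adjustment the tube length equals f_obj + f_eye and |M| = f_obj/f_eye.
So f_obj = 64 f_eye and 64 f_eye + f_eye = 325 cm, giving f_eye = 325/65 = 5.000 cm and f_obj = 320.000 cm.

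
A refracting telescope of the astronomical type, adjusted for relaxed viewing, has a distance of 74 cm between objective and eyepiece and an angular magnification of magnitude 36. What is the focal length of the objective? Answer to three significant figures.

72.0 cm

In normal adjustment the tube length equals f_obj + f_eye and |M| = f_obj/f_eye.
So f_obj = 36 f_eye and 36 f_eye + f_eye = 74 cm, giving f_eye = 74/37 = 2.000 cm and f_obj = 72.000 cm.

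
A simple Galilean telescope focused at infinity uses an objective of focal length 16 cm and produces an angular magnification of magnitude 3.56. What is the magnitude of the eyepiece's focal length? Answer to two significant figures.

4.5 cm

|M| = f_obj/|f_eye|, so |f_eye| = f_obj/|M| = 16/3.56 = 4.494 cm.
(The eyepiece is diverging, so its signed focal length is -4.494 cm.)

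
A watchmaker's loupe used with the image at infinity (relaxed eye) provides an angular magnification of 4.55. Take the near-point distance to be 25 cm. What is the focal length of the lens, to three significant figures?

5.49 cm

For the image at infinity, M = D/f.
f = D/M = 25/4.55 = 5.495 cm.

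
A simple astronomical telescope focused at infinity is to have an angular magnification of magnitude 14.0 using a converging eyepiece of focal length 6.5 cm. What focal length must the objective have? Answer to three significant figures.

|M| = f_obj/|f_eye|, so f_obj = |M| x |f_eye| = 14.0 x 6.5 = 91.000 cm.

91.0 cm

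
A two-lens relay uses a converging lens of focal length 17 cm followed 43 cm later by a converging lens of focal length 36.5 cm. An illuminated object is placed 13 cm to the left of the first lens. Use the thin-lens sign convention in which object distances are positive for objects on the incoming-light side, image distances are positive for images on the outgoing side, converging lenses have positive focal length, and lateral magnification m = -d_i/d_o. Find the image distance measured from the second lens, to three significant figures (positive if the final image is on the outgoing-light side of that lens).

58.1 cm

First lens: d_i1 = 1/(1/17 - 1/13) = -55.250 cm.
The intermediate image is virtual, 55.250 cm to the left of lens 1, so d_o2 = L - d_i1 = 43 - (-55.250) = 98.250 cm.
Second lens: d_i2 = 1/(1/36.5 - 1/(98.250)) = 58.075 cm.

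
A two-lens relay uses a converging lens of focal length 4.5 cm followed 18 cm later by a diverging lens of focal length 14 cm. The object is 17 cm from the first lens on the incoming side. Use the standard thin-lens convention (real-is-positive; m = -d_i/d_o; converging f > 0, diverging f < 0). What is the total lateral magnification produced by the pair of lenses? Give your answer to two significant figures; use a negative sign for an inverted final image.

-0.19

Applying the thin-lens equation to the first lens, 1/4.5 = 1/17 + 1/d_i1, which gives d_i1 = 6.120 cm.
Its lateral magnification is m_1 = -d_i1/d_o1 = -(6.120)/17 = -0.3600.
That image sits 11.880 cm in front of the second lens, so d_o2 = 11.880 cm.
Applying the thin-lens equation again with f_2 = -14 cm and d_o2 = 11.880 cm gives d_i2 = -6.427 cm.
m_2 = -(-6.427)/(11.880) = 0.5410.
The system's lateral magnification is m_1 m_2 = (-0.3600)(0.5410) = -0.1947.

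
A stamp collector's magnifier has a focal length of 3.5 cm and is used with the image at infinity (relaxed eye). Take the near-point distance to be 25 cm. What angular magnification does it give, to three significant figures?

M = D/f = 25/3.5 = 7.143.

7.14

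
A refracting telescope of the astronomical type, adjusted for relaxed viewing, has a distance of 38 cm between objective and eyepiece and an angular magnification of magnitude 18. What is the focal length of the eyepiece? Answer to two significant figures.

2.0 cm

In normal adjustment the tube length equals f_obj + f_eye and |M| = f_obj/f_eye.
So f_obj = 18 f_eye and 18 f_eye + f_eye = 38 cm, giving f_eye = 38/19 = 2.000 cm and f_obj = 36.000 cm.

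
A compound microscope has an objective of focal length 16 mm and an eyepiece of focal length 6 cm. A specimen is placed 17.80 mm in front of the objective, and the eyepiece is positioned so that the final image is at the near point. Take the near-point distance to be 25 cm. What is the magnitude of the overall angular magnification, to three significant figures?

45.9

Convert to cm: f_obj = 16 mm = 1.6 cm; d_o = 17.80 mm = 1.78 cm.
Objective: 1/d_i = 1/f_obj - 1/d_o = 1/1.6 - 1/1.78 = 0.06320 cm^-1, so d_i = 15.822 cm.
m_obj = -d_i/d_o = -15.822/1.78 = -8.889.
Eyepiece angular magnification (image at near point): M_eye = 1 + D/f_e = 1 + 25/6 = 5.167.
Overall M = m_obj x M_eye = (-8.889)(5.167) = -45.93.
|M| = 45.93.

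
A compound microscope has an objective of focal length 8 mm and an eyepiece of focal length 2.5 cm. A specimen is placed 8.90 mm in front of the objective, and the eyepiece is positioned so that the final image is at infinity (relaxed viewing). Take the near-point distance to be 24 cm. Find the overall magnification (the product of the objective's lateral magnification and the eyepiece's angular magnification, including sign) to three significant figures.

Convert to cm: f_obj = 8 mm = 0.8 cm; d_o = 8.90 mm = 0.89 cm.
Objective: 1/d_i = 1/f_obj - 1/d_o = 1/0.8 - 1/0.89 = 0.12640 cm^-1, so d_i = 7.911 cm.
m_obj = -d_i/d_o = -7.911/0.89 = -8.889.
Eyepiece angular magnification (image at infinity): M_eye = D/f_e = 24/2.5 = 9.600.
Overall M = m_obj x M_eye = (-8.889)(9.600) = -85.33.

-85.3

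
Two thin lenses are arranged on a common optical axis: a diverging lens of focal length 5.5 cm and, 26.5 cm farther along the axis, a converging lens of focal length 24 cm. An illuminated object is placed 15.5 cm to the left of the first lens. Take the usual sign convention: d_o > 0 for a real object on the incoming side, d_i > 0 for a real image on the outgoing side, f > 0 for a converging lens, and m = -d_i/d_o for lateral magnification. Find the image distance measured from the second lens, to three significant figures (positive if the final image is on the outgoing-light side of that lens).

112 cm

Lens 1: 1/d_i1 = 1/f_1 - 1/d_o1 = 1/(-5.5) - 1/15.5 = -0.24633 cm^-1, so d_i1 = -4.060 cm.
The intermediate image is virtual, 4.060 cm to the left of lens 1, so d_o2 = L - d_i1 = 26.5 - (-4.060) = 30.560 cm.
Lens 2: 1/d_i2 = 1/f_2 - 1/d_o2 = 1/24 - 1/(30.560) = 0.00894 cm^-1, so d_i2 = 111.811 cm.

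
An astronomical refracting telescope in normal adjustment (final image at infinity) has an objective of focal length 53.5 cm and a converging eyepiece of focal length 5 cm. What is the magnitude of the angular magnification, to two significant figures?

|M| = f_obj/|f_eye| = 53.5/5 = 10.700.

11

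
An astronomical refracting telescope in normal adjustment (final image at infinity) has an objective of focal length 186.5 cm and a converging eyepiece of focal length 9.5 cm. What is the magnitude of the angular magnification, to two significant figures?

20

|M| = f_obj/|f_eye| = 186.5/9.5 = 19.632.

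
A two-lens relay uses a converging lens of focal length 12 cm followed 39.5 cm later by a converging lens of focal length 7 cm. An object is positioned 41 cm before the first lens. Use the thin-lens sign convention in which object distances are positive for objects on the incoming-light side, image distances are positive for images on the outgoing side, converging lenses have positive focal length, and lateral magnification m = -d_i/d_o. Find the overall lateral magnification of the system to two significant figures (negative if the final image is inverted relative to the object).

Lens 1: 1/d_i1 = 1/f_1 - 1/d_o1 = 1/12 - 1/41 = 0.05894 cm^-1, so d_i1 = 16.966 cm.
m_1 = -(16.966)/41 = -0.4138.
That image sits 22.534 cm in front of the second lens, so d_o2 = 22.534 cm.
Lens 2: 1/d_i2 = 1/f_2 - 1/d_o2 = 1/7 - 1/(22.534) = 0.09848 cm^-1, so d_i2 = 10.154 cm.
m_2 = -(10.154)/(22.534) = -0.4506.
The system's lateral magnification is m_1 m_2 = (-0.4138)(-0.4506) = 0.1865.

0.19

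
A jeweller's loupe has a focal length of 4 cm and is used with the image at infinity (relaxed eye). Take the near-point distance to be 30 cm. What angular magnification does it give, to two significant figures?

7.5

M = D/f = 30/4 = 7.500.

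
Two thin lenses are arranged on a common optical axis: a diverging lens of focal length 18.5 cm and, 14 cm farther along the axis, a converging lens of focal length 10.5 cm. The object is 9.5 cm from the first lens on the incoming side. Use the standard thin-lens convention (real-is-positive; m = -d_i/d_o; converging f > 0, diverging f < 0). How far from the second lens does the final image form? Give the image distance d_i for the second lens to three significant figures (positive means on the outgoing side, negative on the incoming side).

21.8 cm

Applying the thin-lens equation to the first lens, 1/(-18.5) = 1/9.5 + 1/d_i1, which gives d_i1 = -6.277 cm.
With d_i1 < 0 the first image is virtual and lies on the object side; the object distance for lens 2 is d_o2 = 14 - (-6.277) = 20.277 cm.
Applying the thin-lens equation again with f_2 = 10.5 cm and d_o2 = 20.277 cm gives d_i2 = 21.777 cm.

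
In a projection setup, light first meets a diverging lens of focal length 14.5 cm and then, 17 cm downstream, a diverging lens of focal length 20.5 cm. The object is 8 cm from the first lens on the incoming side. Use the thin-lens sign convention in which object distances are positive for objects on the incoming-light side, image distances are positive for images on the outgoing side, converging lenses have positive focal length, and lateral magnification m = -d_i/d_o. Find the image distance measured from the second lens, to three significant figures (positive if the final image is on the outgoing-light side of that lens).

-10.6 cm

First lens: d_i1 = 1/(1/(-14.5) - 1/8) = -5.156 cm.
With d_i1 < 0 the first image is virtual and lies on the object side; the object distance for lens 2 is d_o2 = 17 - (-5.156) = 22.156 cm.
Second lens: d_i2 = 1/(1/(-20.5) - 1/(22.156)) = -10.648 cm.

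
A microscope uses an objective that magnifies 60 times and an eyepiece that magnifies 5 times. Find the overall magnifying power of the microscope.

The overall magnification of a compound microscope is the product of the objective and eyepiece magnifications:
M = M_obj x M_eye = 60 x 5 = 300.

300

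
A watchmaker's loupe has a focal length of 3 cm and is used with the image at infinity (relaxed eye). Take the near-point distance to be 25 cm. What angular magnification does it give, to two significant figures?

8.3

M = D/f = 25/3 = 8.333.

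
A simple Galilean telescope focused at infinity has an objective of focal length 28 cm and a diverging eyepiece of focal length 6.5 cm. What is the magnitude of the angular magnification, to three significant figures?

|M| = f_obj/|f_eye| = 28/6.5 = 4.308.

4.31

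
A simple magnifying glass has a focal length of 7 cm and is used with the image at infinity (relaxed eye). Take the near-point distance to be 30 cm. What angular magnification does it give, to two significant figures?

M = D/f = 30/7 = 4.286.

4.3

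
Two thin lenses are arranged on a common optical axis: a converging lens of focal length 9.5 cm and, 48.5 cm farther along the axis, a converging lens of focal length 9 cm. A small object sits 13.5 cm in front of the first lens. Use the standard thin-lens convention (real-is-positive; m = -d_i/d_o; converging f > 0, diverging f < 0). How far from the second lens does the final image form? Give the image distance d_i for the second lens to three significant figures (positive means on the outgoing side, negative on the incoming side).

First lens: d_i1 = 1/(1/9.5 - 1/13.5) = 32.062 cm.
Object distance for lens 2: d_o2 = 48.5 - 32.062 = 16.438 cm.
Second lens: d_i2 = 1/(1/9 - 1/(16.438)) = 19.891 cm.

19.9 cm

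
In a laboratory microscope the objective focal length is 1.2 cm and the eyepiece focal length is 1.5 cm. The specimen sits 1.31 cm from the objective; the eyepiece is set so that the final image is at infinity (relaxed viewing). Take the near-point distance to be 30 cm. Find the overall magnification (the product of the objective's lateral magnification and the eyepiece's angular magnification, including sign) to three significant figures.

-218

Objective: 1/d_i = 1/f_obj - 1/d_o = 1/1.2 - 1/1.31 = 0.06997 cm^-1, so d_i = 14.291 cm.
m_obj = -d_i/d_o = -14.291/1.31 = -10.909.
Eyepiece angular magnification (image at infinity): M_eye = D/f_e = 30/1.5 = 20.000.
Overall M = m_obj x M_eye = (-10.909)(20.000) = -218.18.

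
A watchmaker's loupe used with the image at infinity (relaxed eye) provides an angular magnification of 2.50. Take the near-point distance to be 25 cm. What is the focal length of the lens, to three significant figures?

10.0 cm

For the image at infinity, M = D/f.
f = D/M = 25/2.5 = 10.000 cm.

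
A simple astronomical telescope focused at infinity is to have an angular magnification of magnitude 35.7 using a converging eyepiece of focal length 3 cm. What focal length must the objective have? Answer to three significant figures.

|M| = f_obj/|f_eye|, so f_obj = |M| x |f_eye| = 35.7 x 3 = 107.100 cm.

107 cm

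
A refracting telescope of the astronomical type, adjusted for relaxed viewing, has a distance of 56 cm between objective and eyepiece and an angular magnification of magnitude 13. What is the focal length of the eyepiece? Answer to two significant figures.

4.0 cm

In normal adjustment the tube length equals f_obj + f_eye and |M| = f_obj/f_eye.
So f_obj = 13 f_eye and 13 f_eye + f_eye = 56 cm, giving f_eye = 56/14 = 4.000 cm and f_obj = 52.000 cm.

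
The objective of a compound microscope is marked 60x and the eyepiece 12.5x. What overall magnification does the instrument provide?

750

The overall magnification of a compound microscope is the product of the objective and eyepiece magnifications:
M = M_obj x M_eye = 60 x 12.5 = 750.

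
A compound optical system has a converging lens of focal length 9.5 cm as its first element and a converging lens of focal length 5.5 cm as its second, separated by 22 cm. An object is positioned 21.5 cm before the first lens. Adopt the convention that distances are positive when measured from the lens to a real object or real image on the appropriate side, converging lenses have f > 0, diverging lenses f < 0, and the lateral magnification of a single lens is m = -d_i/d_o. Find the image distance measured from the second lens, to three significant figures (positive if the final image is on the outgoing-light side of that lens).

Lens 1: 1/d_i1 = 1/f_1 - 1/d_o1 = 1/9.5 - 1/21.5 = 0.05875 cm^-1, so d_i1 = 17.021 cm.
The intermediate image is 17.021 cm to the right of lens 1, so d_o2 = L - d_i1 = 22 - 17.021 = 4.979 cm.
Lens 2: 1/d_i2 = 1/f_2 - 1/d_o2 = 1/5.5 - 1/(4.979) = -0.01902 cm^-1, so d_i2 = -52.580 cm.

-52.6 cm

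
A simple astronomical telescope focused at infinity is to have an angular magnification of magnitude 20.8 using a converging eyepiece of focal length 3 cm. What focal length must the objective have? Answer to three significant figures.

|M| = f_obj/|f_eye|, so f_obj = |M| x |f_eye| = 20.8 x 3 = 62.400 cm.

62.4 cm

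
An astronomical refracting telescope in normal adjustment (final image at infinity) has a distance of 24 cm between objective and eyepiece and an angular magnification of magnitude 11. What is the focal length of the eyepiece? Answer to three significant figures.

2.00 cm

In normal adjustment the tube length equals f_obj + f_eye and |M| = f_obj/f_eye.
So f_obj = 11 f_eye and 11 f_eye + f_eye = 24 cm, giving f_eye = 24/12 = 2.000 cm and f_obj = 22.000 cm.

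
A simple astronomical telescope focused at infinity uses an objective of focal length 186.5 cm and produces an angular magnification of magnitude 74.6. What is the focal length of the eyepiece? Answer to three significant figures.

|M| = f_obj/f_eye, so f_eye = f_obj/|M| = 186.5/74.6 = 2.500 cm.

2.50 cm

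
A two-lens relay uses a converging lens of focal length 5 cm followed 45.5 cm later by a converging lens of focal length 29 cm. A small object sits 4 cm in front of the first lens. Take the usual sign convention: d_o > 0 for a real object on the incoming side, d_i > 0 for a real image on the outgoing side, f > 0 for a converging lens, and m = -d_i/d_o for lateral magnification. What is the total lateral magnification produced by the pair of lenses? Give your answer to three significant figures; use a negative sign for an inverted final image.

-3.97

First lens: d_i1 = 1/(1/5 - 1/4) = -20.000 cm.
m_1 = -(-20.000)/4 = 5.0000.
With d_i1 < 0 the first image is virtual and lies on the object side; the object distance for lens 2 is d_o2 = 45.5 - (-20.000) = 65.500 cm.
Second lens: d_i2 = 1/(1/29 - 1/(65.500)) = 52.041 cm.
m_2 = -(52.041)/(65.500) = -0.7945.
Total m = m_1 x m_2 = (5.0000)(-0.7945) = -3.9726.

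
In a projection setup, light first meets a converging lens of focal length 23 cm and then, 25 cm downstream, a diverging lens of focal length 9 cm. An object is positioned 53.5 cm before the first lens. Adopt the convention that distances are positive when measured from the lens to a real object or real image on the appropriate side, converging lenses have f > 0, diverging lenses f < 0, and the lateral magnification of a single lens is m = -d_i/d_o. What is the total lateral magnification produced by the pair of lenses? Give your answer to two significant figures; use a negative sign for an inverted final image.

First lens: d_i1 = 1/(1/23 - 1/53.5) = 40.344 cm.
m_1 = -(40.344)/53.5 = -0.7541.
This image would form 40.344 cm past lens 1, i.e. 15.344 cm beyond lens 2, so it is a virtual object for lens 2: d_o2 = 25 - 40.344 = -15.344 cm.
Second lens: d_i2 = 1/(1/(-9) - 1/(-15.344)) = -21.767 cm.
m_2 = -(-21.767)/(-15.344) = -1.4186.
The system's lateral magnification is m_1 m_2 = (-0.7541)(-1.4186) = 1.0698.

1.1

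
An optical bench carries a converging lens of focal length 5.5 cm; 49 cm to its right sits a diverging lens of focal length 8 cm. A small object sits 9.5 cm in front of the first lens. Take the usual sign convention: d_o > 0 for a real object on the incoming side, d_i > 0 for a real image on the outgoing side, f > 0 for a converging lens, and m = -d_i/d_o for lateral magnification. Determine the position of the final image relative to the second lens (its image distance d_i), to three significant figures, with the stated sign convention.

Lens 1: 1/d_i1 = 1/f_1 - 1/d_o1 = 1/5.5 - 1/9.5 = 0.07656 cm^-1, so d_i1 = 13.062 cm.
That image sits 35.938 cm in front of the second lens, so d_o2 = 35.938 cm.
Lens 2: 1/d_i2 = 1/f_2 - 1/d_o2 = 1/(-8) - 1/(35.938) = -0.15283 cm^-1, so d_i2 = -6.543 cm.

-6.54 cm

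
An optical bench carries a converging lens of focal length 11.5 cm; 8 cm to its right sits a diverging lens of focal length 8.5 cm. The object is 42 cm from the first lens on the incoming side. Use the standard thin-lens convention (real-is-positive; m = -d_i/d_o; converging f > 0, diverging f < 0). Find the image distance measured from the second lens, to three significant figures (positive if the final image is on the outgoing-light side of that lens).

Lens 1: 1/d_i1 = 1/f_1 - 1/d_o1 = 1/11.5 - 1/42 = 0.06315 cm^-1, so d_i1 = 15.836 cm.
This image would form 15.836 cm past lens 1, i.e. 7.836 cm beyond lens 2, so it is a virtual object for lens 2: d_o2 = 8 - 15.836 = -7.836 cm.
Lens 2: 1/d_i2 = 1/f_2 - 1/d_o2 = 1/(-8.5) - 1/(-7.836) = 0.00997 cm^-1, so d_i2 = 100.321 cm.

100 cm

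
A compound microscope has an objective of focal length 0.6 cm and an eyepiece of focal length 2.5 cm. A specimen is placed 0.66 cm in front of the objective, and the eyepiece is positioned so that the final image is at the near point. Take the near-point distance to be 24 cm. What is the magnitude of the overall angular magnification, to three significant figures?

Objective: 1/d_i = 1/f_obj - 1/d_o = 1/0.6 - 1/0.66 = 0.15152 cm^-1, so d_i = 6.600 cm.
m_obj = -d_i/d_o = -6.600/0.66 = -10.000.
Eyepiece angular magnification (image at near point): M_eye = 1 + D/f_e = 1 + 24/2.5 = 10.600.
Overall M = m_obj x M_eye = (-10.000)(10.600) = -106.00.
|M| = 106.00.

106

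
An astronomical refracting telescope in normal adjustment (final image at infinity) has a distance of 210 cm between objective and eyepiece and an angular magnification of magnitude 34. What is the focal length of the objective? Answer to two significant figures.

200 cm

In normal adjustment the tube length equals f_obj + f_eye and |M| = f_obj/f_eye.
So f_obj = 34 f_eye and 34 f_eye + f_eye = 210 cm, giving f_eye = 210/35 = 6.000 cm and f_obj = 204.000 cm.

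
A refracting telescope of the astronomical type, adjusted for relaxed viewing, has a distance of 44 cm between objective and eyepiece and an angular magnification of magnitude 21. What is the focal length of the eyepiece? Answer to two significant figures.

2.0 cm

In normal adjustment the tube length equals f_obj + f_eye and |M| = f_obj/f_eye.
So f_obj = 21 f_eye and 21 f_eye + f_eye = 44 cm, giving f_eye = 44/22 = 2.000 cm and f_obj = 42.000 cm.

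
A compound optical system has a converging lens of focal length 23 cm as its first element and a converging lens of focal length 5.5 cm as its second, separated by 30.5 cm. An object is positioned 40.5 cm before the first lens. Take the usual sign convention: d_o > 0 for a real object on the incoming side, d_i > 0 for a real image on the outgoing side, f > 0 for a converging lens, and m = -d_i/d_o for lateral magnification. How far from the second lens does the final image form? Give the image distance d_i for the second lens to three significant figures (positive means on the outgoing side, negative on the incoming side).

Lens 1: 1/d_i1 = 1/f_1 - 1/d_o1 = 1/23 - 1/40.5 = 0.01879 cm^-1, so d_i1 = 53.229 cm.
This image would form 53.229 cm past lens 1, i.e. 22.729 cm beyond lens 2, so it is a virtual object for lens 2: d_o2 = 30.5 - 53.229 = -22.729 cm.
Lens 2: 1/d_i2 = 1/f_2 - 1/d_o2 = 1/5.5 - 1/(-22.729) = 0.22582 cm^-1, so d_i2 = 4.428 cm.

4.43 cm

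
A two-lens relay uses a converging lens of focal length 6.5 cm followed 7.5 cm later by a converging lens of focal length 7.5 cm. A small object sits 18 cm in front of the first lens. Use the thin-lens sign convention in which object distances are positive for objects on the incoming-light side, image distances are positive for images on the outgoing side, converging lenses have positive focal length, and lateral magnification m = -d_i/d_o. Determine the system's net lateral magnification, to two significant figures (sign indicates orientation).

Applying the thin-lens equation to the first lens, 1/6.5 = 1/18 + 1/d_i1, which gives d_i1 = 10.174 cm.
Its lateral magnification is m_1 = -d_i1/d_o1 = -(10.174)/18 = -0.5652.
This image would form 10.174 cm past lens 1, i.e. 2.674 cm beyond lens 2, so it is a virtual object for lens 2: d_o2 = 7.5 - 10.174 = -2.674 cm.
Applying the thin-lens equation again with f_2 = 7.5 cm and d_o2 = -2.674 cm gives d_i2 = 1.971 cm.
m_2 = -(1.971)/(-2.674) = 0.7372.
Overall magnification: m = m_1 m_2 = -0.4167.

-0.42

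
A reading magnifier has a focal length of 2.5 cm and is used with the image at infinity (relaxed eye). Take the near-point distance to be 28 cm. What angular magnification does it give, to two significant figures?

M = D/f = 28/2.5 = 11.200.

11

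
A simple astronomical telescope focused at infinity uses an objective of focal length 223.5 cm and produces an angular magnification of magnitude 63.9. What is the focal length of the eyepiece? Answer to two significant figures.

|M| = f_obj/f_eye, so f_eye = f_obj/|M| = 223.5/63.9 = 3.498 cm.

3.5 cm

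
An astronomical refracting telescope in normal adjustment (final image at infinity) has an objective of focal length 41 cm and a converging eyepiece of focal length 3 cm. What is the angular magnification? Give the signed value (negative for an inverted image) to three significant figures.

M = -f_obj/f_eye = -41/(3) = -13.667.

-13.7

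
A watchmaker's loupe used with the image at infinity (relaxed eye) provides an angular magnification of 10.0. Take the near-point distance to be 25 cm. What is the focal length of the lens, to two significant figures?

2.5 cm

For the image at infinity, M = D/f.
f = D/M = 25/10.0 = 2.500 cm.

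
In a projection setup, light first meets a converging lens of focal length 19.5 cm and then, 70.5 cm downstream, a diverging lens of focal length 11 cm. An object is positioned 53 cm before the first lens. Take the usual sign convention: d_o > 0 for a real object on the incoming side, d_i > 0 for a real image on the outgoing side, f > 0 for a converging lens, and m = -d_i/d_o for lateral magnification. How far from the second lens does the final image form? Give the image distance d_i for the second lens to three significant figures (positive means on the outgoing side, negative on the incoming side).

First lens: d_i1 = 1/(1/19.5 - 1/53) = 30.851 cm.
The intermediate image is 30.851 cm to the right of lens 1, so d_o2 = L - d_i1 = 70.5 - 30.851 = 39.649 cm.
Second lens: d_i2 = 1/(1/(-11) - 1/(39.649)) = -8.611 cm.

-8.61 cm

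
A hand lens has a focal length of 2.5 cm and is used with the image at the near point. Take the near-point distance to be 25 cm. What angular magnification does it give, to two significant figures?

11

M = 1 + D/f = 1 + 25/2.5 = 11.000.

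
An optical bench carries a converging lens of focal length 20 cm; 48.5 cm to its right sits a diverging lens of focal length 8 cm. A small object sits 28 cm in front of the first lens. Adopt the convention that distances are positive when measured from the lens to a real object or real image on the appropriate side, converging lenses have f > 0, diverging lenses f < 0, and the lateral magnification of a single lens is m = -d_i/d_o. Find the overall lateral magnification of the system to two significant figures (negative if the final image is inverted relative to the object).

1.5

Lens 1: 1/d_i1 = 1/f_1 - 1/d_o1 = 1/20 - 1/28 = 0.01429 cm^-1, so d_i1 = 70.000 cm.
m_1 = -(70.000)/28 = -2.5000.
Since 70.000 cm > 48.5 cm, the first image lies past the second lens and serves as a virtual object: d_o2 = L - d_i1 = -21.500 cm.
Lens 2: 1/d_i2 = 1/f_2 - 1/d_o2 = 1/(-8) - 1/(-21.500) = -0.07849 cm^-1, so d_i2 = -12.741 cm.
m_2 = -(-12.741)/(-21.500) = -0.5926.
Total m = m_1 x m_2 = (-2.5000)(-0.5926) = 1.4815.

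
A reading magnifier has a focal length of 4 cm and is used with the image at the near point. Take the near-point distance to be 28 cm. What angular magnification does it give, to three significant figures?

M = 1 + D/f = 1 + 28/4 = 8.000.

8.00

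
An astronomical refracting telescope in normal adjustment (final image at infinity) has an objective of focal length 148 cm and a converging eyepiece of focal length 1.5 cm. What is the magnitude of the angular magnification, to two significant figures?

|M| = f_obj/|f_eye| = 148/1.5 = 98.667.

99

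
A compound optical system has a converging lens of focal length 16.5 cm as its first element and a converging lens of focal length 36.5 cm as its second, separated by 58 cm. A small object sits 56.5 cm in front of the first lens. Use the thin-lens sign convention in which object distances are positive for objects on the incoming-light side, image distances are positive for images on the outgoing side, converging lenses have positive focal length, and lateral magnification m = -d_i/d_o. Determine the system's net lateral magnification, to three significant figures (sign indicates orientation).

Applying the thin-lens equation to the first lens, 1/16.5 = 1/56.5 + 1/d_i1, which gives d_i1 = 23.306 cm.
Its lateral magnification is m_1 = -d_i1/d_o1 = -(23.306)/56.5 = -0.4125.
Object distance for lens 2: d_o2 = 58 - 23.306 = 34.694 cm.
Applying the thin-lens equation again with f_2 = 36.5 cm and d_o2 = 34.694 cm gives d_i2 = -701.078 cm.
m_2 = -(-701.078)/(34.694) = 20.2076.
Overall magnification: m = m_1 m_2 = -8.3356.

-8.34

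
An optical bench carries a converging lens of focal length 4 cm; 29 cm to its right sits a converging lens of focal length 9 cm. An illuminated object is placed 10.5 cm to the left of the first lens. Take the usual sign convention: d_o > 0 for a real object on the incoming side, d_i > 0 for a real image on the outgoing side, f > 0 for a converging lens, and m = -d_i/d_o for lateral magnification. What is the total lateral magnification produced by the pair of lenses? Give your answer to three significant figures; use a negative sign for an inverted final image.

Lens 1: 1/d_i1 = 1/f_1 - 1/d_o1 = 1/4 - 1/10.5 = 0.15476 cm^-1, so d_i1 = 6.462 cm.
m_1 = -(6.462)/10.5 = -0.6154.
Object distance for lens 2: d_o2 = 29 - 6.462 = 22.538 cm.
Lens 2: 1/d_i2 = 1/f_2 - 1/d_o2 = 1/9 - 1/(22.538) = 0.06674 cm^-1, so d_i2 = 14.983 cm.
m_2 = -(14.983)/(22.538) = -0.6648.
Overall magnification: m = m_1 m_2 = 0.4091.

0.409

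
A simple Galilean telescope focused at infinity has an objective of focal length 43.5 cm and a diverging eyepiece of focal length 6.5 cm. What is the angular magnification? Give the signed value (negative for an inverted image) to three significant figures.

6.69

M = -f_obj/f_eye = -43.5/(-6.5) = 6.692.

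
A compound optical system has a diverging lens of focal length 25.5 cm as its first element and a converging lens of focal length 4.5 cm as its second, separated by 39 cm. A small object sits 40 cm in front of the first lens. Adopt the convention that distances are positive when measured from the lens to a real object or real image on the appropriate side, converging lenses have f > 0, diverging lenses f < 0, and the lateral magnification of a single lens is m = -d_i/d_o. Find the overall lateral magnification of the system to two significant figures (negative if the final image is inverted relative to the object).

Lens 1: 1/d_i1 = 1/f_1 - 1/d_o1 = 1/(-25.5) - 1/40 = -0.06422 cm^-1, so d_i1 = -15.573 cm.
m_1 = -(-15.573)/40 = 0.3893.
The intermediate image is virtual, 15.573 cm to the left of lens 1, so d_o2 = L - d_i1 = 39 - (-15.573) = 54.573 cm.
Lens 2: 1/d_i2 = 1/f_2 - 1/d_o2 = 1/4.5 - 1/(54.573) = 0.20390 cm^-1, so d_i2 = 4.904 cm.
m_2 = -(4.904)/(54.573) = -0.0899.
Overall magnification: m = m_1 m_2 = -0.0350.

-0.035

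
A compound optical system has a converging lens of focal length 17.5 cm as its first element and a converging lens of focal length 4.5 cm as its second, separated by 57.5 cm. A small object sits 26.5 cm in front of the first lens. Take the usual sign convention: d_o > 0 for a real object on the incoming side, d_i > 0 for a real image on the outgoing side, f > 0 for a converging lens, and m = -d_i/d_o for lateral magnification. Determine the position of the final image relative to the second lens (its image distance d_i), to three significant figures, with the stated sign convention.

First lens: d_i1 = 1/(1/17.5 - 1/26.5) = 51.528 cm.
That image sits 5.972 cm in front of the second lens, so d_o2 = 5.972 cm.
Second lens: d_i2 = 1/(1/4.5 - 1/(5.972)) = 18.255 cm.

18.3 cm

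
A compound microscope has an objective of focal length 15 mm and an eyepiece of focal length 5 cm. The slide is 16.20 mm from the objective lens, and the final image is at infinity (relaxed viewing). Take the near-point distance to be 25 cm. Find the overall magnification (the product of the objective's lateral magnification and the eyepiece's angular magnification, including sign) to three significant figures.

Convert to cm: f_obj = 15 mm = 1.5 cm; d_o = 16.20 mm = 1.62 cm.
Objective: 1/d_i = 1/f_obj - 1/d_o = 1/1.5 - 1/1.62 = 0.04938 cm^-1, so d_i = 20.250 cm.
m_obj = -d_i/d_o = -20.250/1.62 = -12.500.
Eyepiece angular magnification (image at infinity): M_eye = D/f_e = 25/5 = 5.000.
Overall M = m_obj x M_eye = (-12.500)(5.000) = -62.50.

-62.5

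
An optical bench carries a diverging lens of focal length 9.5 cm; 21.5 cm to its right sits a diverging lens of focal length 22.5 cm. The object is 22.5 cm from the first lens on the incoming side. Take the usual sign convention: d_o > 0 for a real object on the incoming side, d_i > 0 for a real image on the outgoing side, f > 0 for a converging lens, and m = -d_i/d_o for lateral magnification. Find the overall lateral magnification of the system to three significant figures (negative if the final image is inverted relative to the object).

Lens 1: 1/d_i1 = 1/f_1 - 1/d_o1 = 1/(-9.5) - 1/22.5 = -0.14971 cm^-1, so d_i1 = -6.680 cm.
m_1 = -(-6.680)/22.5 = 0.2969.
The intermediate image is virtual, 6.680 cm to the left of lens 1, so d_o2 = L - d_i1 = 21.5 - (-6.680) = 28.180 cm.
Lens 2: 1/d_i2 = 1/f_2 - 1/d_o2 = 1/(-22.5) - 1/(28.180) = -0.07993 cm^-1, so d_i2 = -12.511 cm.
m_2 = -(-12.511)/(28.180) = 0.4440.
Overall magnification: m = m_1 m_2 = 0.1318.

0.132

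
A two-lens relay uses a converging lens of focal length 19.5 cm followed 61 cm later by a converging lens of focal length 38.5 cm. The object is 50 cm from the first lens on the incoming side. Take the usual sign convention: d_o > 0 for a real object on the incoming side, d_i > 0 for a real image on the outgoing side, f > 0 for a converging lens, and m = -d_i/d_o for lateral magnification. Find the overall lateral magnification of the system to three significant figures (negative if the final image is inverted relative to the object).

First lens: d_i1 = 1/(1/19.5 - 1/50) = 31.967 cm.
m_1 = -(31.967)/50 = -0.6393.
Object distance for lens 2: d_o2 = 61 - 31.967 = 29.033 cm.
Second lens: d_i2 = 1/(1/38.5 - 1/(29.033)) = -118.067 cm.
m_2 = -(-118.067)/(29.033) = 4.0667.
Overall magnification: m = m_1 m_2 = -2.6000.

-2.60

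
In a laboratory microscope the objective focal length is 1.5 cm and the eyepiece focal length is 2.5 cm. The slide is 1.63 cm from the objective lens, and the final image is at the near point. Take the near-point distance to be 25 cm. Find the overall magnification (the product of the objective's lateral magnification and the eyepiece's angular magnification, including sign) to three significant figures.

Objective: 1/d_i = 1/f_obj - 1/d_o = 1/1.5 - 1/1.63 = 0.05317 cm^-1, so d_i = 18.808 cm.
m_obj = -d_i/d_o = -18.808/1.63 = -11.538.
Eyepiece angular magnification (image at near point): M_eye = 1 + D/f_e = 1 + 25/2.5 = 11.000.
Overall M = m_obj x M_eye = (-11.538)(11.000) = -126.92.

-127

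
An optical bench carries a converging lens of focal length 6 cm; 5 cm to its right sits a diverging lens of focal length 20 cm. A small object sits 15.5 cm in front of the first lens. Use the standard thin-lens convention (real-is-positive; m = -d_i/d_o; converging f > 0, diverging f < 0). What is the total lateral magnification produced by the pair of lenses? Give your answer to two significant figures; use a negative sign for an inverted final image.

Lens 1: 1/d_i1 = 1/f_1 - 1/d_o1 = 1/6 - 1/15.5 = 0.10215 cm^-1, so d_i1 = 9.789 cm.
m_1 = -(9.789)/15.5 = -0.6316.
Since 9.789 cm > 5 cm, the first image lies past the second lens and serves as a virtual object: d_o2 = L - d_i1 = -4.789 cm.
Lens 2: 1/d_i2 = 1/f_2 - 1/d_o2 = 1/(-20) - 1/(-4.789) = 0.15879 cm^-1, so d_i2 = 6.298 cm.
m_2 = -(6.298)/(-4.789) = 1.3149.
Overall magnification: m = m_1 m_2 = -0.8304.

-0.83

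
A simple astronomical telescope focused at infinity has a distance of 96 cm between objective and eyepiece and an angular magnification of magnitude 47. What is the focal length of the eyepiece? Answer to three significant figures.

In normal adjustment the tube length equals f_obj + f_eye and |M| = f_obj/f_eye.
So f_obj = 47 f_eye and 47 f_eye + f_eye = 96 cm, giving f_eye = 96/48 = 2.000 cm and f_obj = 94.000 cm.

2.00 cm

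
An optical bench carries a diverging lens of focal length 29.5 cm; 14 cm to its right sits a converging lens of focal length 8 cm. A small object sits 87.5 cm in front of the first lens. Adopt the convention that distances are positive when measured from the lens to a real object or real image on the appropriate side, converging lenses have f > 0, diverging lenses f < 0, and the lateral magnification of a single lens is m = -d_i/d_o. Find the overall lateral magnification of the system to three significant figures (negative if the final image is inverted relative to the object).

First lens: d_i1 = 1/(1/(-29.5) - 1/87.5) = -22.062 cm.
m_1 = -(-22.062)/87.5 = 0.2521.
With d_i1 < 0 the first image is virtual and lies on the object side; the object distance for lens 2 is d_o2 = 14 - (-22.062) = 36.062 cm.
Second lens: d_i2 = 1/(1/8 - 1/(36.062)) = 10.281 cm.
m_2 = -(10.281)/(36.062) = -0.2851.
Overall magnification: m = m_1 m_2 = -0.0719.

-0.0719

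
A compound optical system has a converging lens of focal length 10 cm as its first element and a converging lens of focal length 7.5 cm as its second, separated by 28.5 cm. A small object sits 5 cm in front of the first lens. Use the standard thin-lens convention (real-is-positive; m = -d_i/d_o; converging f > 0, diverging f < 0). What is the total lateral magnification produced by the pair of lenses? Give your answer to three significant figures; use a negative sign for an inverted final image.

-0.484

First lens: d_i1 = 1/(1/10 - 1/5) = -10.000 cm.
m_1 = -(-10.000)/5 = 2.0000.
The intermediate image is virtual, 10.000 cm to the left of lens 1, so d_o2 = L - d_i1 = 28.5 - (-10.000) = 38.500 cm.
Second lens: d_i2 = 1/(1/7.5 - 1/(38.500)) = 9.315 cm.
m_2 = -(9.315)/(38.500) = -0.2419.
Overall magnification: m = m_1 m_2 = -0.4839.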